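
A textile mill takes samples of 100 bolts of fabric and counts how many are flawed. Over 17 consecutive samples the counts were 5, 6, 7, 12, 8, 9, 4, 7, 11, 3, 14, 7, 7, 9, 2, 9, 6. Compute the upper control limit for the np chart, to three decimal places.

p̄ = Σdᵢ / (k·n) = 126 / (17 × 100) = 0.07412
UCL = np̄ + 3·√(np̄(1−p̄)) = 7.4118 + 3 × √(7.4118×0.92588) = 7.4118 + 3 × 2.6196 = 15.2706

15.271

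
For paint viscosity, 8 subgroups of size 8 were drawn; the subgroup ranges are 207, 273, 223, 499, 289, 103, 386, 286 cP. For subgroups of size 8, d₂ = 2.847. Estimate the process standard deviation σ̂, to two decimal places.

99.49

R̄ = (207 + 273 + 223 + 499 + 289 + 103 + 386 + 286) / 8 = 283.2500
σ̂ = R̄ / d₂ = 283.2500 / 2.847 = 99.4907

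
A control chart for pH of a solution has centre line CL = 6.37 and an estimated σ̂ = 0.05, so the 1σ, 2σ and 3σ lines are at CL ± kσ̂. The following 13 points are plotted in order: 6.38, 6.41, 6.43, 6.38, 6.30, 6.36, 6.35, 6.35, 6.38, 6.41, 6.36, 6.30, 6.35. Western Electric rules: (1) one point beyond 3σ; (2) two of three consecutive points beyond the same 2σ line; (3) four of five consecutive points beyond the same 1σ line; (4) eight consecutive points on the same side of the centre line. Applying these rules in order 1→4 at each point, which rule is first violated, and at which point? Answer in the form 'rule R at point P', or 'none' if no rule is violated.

none

Zone of each point (C = within 1σ̂, B = 1σ̂–2σ̂, A = 2σ̂–3σ̂, * = beyond 3σ̂; sign = side of CL): 1:+C, 2:+C, 3:+B, 4:+C, 5:-B, 6:-C, 7:-C, 8:-C, 9:+C, 10:+C, 11:-C, 12:-B, 13:-C
No rule fires across all 13 points.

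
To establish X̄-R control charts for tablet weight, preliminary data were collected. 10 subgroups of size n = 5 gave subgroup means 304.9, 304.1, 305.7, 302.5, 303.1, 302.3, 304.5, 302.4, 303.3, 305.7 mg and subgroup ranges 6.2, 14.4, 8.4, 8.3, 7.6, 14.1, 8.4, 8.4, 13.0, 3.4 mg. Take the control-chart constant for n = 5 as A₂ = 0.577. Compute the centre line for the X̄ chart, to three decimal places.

X̄̄ = (304.9 + 304.1 + 305.7 + 302.5 + 303.1 + 302.3 + 304.5 + 302.4 + 303.3 + 305.7) / 10 = 3038.5000 / 10 = 303.8500
CL = X̄̄ = 303.8500

303.850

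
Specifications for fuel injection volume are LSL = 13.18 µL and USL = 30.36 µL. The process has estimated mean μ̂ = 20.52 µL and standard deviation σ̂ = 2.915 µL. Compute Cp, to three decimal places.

0.982

Cp = (USL − LSL) / (6σ̂) = (30.36 − 13.18) / (6 × 2.915) = 17.1800 / 17.4900 = 0.9823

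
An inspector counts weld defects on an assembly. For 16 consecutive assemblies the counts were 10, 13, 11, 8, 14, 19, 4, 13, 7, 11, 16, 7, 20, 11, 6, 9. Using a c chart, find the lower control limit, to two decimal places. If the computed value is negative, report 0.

1.15

c̄ = (10 + 13 + 11 + 8 + 14 + 19 + 4 + 13 + 7 + 11 + 16 + 7 + 20 + 11 + 6 + 9) / 16 = 179 / 16 = 11.1875
LCL = c̄ − 3√c̄ = 11.1875 − 3 × 3.3448 = 1.1532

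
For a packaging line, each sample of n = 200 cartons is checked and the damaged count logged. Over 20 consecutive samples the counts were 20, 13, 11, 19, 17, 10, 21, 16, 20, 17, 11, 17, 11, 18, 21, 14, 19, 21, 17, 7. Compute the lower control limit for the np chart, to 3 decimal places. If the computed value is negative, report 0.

4.490

p̄ = Σdᵢ / (k·n) = 320 / (20 × 200) = 0.08000
LCL = np̄ − 3·√(np̄(1−p̄)) = 16.0000 − 3 × 3.8367 = 4.4900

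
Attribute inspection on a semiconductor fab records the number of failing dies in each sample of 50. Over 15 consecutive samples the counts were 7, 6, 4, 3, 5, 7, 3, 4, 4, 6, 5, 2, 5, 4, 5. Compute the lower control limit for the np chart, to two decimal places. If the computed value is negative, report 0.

p̄ = Σdᵢ / (k·n) = 70 / (15 × 50) = 0.09333
LCL = np̄ − 3·√(np̄(1−p̄)) = 4.6667 − 3 × 2.0570 = -1.5042 → 0 (negative, so LCL = 0)

0.00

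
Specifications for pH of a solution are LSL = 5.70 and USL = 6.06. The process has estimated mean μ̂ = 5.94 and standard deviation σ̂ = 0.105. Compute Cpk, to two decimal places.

Cpu = (USL − μ̂) / (3σ̂) = (6.06 − 5.94) / (3 × 0.105) = 0.3810; Cpl = (μ̂ − LSL) / (3σ̂) = (5.94 − 5.70) / (3 × 0.105) = 0.7619; Cpk = min(Cpu, Cpl) = 0.3810

0.38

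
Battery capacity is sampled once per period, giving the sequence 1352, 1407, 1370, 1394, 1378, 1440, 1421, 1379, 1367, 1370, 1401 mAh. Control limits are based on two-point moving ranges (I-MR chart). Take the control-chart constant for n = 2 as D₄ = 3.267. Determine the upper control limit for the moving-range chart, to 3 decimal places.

Moving ranges: 55, 37, 24, 16, 62, 19, 42, 12, 3, 31; M̄R̄ = 301.0000 / 10 = 30.1000
UCL_MR = D₄·M̄R̄ = 3.267 × 30.1000 = 98.3367

98.337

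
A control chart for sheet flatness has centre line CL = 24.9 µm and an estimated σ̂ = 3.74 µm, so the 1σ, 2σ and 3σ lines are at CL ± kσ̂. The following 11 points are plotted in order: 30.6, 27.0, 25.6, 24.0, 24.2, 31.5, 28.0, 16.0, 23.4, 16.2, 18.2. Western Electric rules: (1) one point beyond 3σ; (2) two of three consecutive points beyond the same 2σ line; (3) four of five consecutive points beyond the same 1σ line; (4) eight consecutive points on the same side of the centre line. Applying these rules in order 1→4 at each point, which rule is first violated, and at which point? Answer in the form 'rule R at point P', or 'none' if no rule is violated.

Zone of each point (C = within 1σ̂, B = 1σ̂–2σ̂, A = 2σ̂–3σ̂, * = beyond 3σ̂; sign = side of CL): 1:+B, 2:+C, 3:+C, 4:-C, 5:-C, 6:+B, 7:+C, 8:-A, 9:-C, 10:-A, 11:-B
Rule 2 (two of three consecutive points beyond the same 2σ limit) is satisfied at point 10.

rule 2 at point 10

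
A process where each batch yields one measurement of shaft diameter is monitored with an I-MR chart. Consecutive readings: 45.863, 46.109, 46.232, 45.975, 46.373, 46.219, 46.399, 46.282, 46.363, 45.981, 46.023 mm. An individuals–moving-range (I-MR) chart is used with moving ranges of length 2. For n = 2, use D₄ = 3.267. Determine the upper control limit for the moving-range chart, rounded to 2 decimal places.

0.65

Moving ranges: 0.246, 0.123, 0.257, 0.398, 0.154, 0.180, 0.117, 0.081, 0.382, 0.042; M̄R̄ = 1.9800 / 10 = 0.1980
UCL_MR = D₄·M̄R̄ = 3.267 × 0.1980 = 0.6469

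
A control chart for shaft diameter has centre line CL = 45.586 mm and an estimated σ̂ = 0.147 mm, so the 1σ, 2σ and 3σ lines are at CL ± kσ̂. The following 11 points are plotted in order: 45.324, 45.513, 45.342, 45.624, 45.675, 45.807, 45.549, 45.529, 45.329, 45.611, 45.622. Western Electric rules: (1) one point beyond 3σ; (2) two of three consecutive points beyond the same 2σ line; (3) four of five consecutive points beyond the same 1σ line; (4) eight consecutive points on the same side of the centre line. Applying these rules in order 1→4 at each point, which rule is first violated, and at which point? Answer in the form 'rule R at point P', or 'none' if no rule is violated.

Zone of each point (C = within 1σ̂, B = 1σ̂–2σ̂, A = 2σ̂–3σ̂, * = beyond 3σ̂; sign = side of CL): 1:-B, 2:-C, 3:-B, 4:+C, 5:+C, 6:+B, 7:-C, 8:-C, 9:-B, 10:+C, 11:+C
No rule fires across all 11 points.

none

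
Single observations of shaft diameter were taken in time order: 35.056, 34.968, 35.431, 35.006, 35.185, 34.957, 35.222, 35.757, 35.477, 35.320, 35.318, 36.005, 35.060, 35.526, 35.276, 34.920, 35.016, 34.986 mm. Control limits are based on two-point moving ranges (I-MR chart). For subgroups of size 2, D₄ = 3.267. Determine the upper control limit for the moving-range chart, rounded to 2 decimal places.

Moving ranges: 0.088, 0.463, 0.425, 0.179, 0.228, 0.265, 0.535, 0.280, 0.157, 0.002, 0.687, 0.945, 0.466, 0.250, 0.356, 0.096, 0.030; M̄R̄ = 5.4520 / 17 = 0.3207
UCL_MR = D₄·M̄R̄ = 3.267 × 0.3207 = 1.0477

1.05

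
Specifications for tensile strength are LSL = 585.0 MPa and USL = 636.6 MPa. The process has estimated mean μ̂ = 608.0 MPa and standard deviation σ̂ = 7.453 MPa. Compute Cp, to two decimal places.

1.15

Cp = (USL − LSL) / (6σ̂) = (636.6 − 585.0) / (6 × 7.453) = 51.6000 / 44.7180 = 1.1539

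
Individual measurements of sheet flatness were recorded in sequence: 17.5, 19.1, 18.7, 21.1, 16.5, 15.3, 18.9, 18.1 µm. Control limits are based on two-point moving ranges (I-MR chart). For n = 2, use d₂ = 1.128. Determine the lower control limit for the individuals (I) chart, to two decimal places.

12.60

X̄ = (17.5 + 19.1 + 18.7 + 21.1 + 16.5 + 15.3 + 18.9 + 18.1) / 8 = 18.1500
Moving ranges: 1.6, 0.4, 2.4, 4.6, 1.2, 3.6, 0.8; M̄R̄ = 14.6000 / 7 = 2.0857
LCL = X̄ − 3·M̄R̄/d₂ = 18.1500 − 3 × 2.0857 / 1.128 = 12.6029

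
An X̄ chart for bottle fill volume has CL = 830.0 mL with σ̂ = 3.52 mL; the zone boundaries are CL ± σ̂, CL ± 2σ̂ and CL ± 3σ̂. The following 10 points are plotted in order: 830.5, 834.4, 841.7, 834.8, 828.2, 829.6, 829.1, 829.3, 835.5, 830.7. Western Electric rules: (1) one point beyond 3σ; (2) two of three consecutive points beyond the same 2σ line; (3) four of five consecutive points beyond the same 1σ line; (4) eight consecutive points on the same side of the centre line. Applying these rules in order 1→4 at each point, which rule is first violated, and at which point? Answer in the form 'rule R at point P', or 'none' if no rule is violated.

Zone of each point (C = within 1σ̂, B = 1σ̂–2σ̂, A = 2σ̂–3σ̂, * = beyond 3σ̂; sign = side of CL): 1:+C, 2:+B, 3:+*, 4:+B, 5:-C, 6:-C, 7:-C, 8:-C, 9:+B, 10:+C
Rule 1 (one point beyond the 3σ limits) is satisfied at point 3.

rule 1 at point 3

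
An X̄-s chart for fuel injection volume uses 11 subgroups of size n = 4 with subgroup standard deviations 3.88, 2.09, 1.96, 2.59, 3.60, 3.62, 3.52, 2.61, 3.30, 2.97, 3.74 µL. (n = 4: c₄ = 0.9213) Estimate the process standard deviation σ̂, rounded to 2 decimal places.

3.34

s̄ = (3.88 + 2.09 + 1.96 + 2.59 + 3.60 + 3.62 + 3.52 + 2.61 + 3.30 + 2.97 + 3.74) / 11 = 3.0800
σ̂ = s̄ / c₄ = 3.0800 / 0.9213 = 3.3431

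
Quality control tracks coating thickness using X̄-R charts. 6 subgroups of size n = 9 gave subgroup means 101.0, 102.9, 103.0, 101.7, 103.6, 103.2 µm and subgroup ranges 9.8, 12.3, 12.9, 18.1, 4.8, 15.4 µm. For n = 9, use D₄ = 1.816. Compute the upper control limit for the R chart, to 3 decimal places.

R̄ = (9.8 + 12.3 + 12.9 + 18.1 + 4.8 + 15.4) / 6 = 73.3000 / 6 = 12.2167
UCL_R = D₄·R̄ = 1.816 × 12.2167 = 22.1855

22.185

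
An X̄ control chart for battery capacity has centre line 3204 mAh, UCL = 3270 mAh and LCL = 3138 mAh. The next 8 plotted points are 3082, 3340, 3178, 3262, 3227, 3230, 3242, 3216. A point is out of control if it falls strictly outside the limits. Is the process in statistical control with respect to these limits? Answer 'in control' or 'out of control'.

Compare each point to [3138, 3270]: sample 1 = 3082 < LCL; sample 2 = 3340 > UCL.

out of control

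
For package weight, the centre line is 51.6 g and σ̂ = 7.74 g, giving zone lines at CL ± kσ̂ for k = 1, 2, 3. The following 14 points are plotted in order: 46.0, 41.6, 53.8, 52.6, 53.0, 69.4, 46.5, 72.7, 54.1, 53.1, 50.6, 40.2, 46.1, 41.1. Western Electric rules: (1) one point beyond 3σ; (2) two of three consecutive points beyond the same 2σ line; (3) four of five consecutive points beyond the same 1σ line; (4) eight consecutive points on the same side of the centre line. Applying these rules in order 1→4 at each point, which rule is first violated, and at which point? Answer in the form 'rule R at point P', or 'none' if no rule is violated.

rule 2 at point 8

Zone of each point (C = within 1σ̂, B = 1σ̂–2σ̂, A = 2σ̂–3σ̂, * = beyond 3σ̂; sign = side of CL): 1:-C, 2:-B, 3:+C, 4:+C, 5:+C, 6:+A, 7:-C, 8:+A, 9:+C, 10:+C, 11:-C, 12:-B, 13:-C, 14:-B
Rule 2 (two of three consecutive points beyond the same 2σ limit) is satisfied at point 8.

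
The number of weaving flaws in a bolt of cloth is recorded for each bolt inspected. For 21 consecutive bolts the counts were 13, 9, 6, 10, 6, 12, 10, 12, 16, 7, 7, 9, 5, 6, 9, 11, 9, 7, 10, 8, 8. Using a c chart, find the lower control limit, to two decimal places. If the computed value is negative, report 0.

0.02

c̄ = (13 + 9 + 6 + 10 + 6 + 12 + 10 + 12 + 16 + 7 + 7 + 9 + 5 + 6 + 9 + 11 + 9 + 7 + 10 + 8 + 8) / 21 = 190 / 21 = 9.0476
LCL = c̄ − 3√c̄ = 9.0476 − 3 × 3.0079 = 0.0238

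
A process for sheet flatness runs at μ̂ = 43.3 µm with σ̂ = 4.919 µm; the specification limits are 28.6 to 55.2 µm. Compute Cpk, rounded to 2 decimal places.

0.81

Cpu = (USL − μ̂) / (3σ̂) = (55.2 − 43.3) / (3 × 4.919) = 0.8064; Cpl = (μ̂ − LSL) / (3σ̂) = (43.3 − 28.6) / (3 × 4.919) = 0.9961; Cpk = min(Cpu, Cpl) = 0.8064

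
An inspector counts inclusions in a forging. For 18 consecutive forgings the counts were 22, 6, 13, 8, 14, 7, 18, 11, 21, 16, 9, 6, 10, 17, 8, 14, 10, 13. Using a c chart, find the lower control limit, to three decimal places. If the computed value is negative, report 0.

1.830

c̄ = (22 + 6 + 13 + 8 + 14 + 7 + 18 + 11 + 21 + 16 + 9 + 6 + 10 + 17 + 8 + 14 + 10 + 13) / 18 = 223 / 18 = 12.3889
LCL = c̄ − 3√c̄ = 12.3889 − 3 × 3.5198 = 1.8295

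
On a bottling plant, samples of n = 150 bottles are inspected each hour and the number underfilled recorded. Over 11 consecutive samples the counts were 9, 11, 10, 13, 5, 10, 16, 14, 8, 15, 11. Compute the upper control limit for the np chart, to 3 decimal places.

p̄ = Σdᵢ / (k·n) = 122 / (11 × 150) = 0.07394
UCL = np̄ + 3·√(np̄(1−p̄)) = 11.0909 + 3 × √(11.0909×0.92606) = 11.0909 + 3 × 3.2048 = 20.7054

20.705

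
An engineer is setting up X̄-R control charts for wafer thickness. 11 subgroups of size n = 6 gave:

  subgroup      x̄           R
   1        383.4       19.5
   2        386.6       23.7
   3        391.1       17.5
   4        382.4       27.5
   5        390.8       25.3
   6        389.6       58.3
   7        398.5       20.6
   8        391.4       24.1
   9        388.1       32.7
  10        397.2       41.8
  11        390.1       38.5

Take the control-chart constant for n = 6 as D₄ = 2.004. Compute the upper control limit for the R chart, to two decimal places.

60.03

R̄ = (19.5 + 23.7 + 17.5 + 27.5 + 25.3 + 58.3 + 20.6 + 24.1 + 32.7 + 41.8 + 38.5) / 11 = 329.5000 / 11 = 29.9545
UCL_R = D₄·R̄ = 2.004 × 29.9545 = 60.0289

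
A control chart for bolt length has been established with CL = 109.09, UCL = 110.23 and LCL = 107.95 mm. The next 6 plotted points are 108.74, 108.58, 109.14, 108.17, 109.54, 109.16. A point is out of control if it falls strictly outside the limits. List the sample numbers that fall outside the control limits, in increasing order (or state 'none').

none

All 6 points lie within [107.95, 110.23].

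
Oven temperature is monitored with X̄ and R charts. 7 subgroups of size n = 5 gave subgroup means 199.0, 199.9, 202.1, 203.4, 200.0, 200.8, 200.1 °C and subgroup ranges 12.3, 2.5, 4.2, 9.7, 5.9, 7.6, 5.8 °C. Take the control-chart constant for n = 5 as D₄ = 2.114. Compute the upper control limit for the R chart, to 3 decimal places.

R̄ = (12.3 + 2.5 + 4.2 + 9.7 + 5.9 + 7.6 + 5.8) / 7 = 48.0000 / 7 = 6.8571
UCL_R = D₄·R̄ = 2.114 × 6.8571 = 14.4960

14.496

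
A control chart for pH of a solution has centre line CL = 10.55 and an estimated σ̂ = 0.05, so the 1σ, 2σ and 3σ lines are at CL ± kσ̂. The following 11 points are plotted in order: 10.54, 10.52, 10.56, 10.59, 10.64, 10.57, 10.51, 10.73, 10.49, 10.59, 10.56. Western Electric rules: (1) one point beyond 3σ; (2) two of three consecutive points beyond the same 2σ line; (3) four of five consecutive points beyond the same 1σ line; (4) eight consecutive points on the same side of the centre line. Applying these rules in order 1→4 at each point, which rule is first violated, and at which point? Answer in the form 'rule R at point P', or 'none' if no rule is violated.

rule 1 at point 8

Zone of each point (C = within 1σ̂, B = 1σ̂–2σ̂, A = 2σ̂–3σ̂, * = beyond 3σ̂; sign = side of CL): 1:-C, 2:-C, 3:+C, 4:+C, 5:+B, 6:+C, 7:-C, 8:+*, 9:-B, 10:+C, 11:+C
Rule 1 (one point beyond the 3σ limits) is satisfied at point 8.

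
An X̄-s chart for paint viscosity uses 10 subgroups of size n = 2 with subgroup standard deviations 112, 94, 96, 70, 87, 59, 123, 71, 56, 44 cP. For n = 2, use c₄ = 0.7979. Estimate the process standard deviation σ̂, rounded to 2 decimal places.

101.77

s̄ = (112 + 94 + 96 + 70 + 87 + 59 + 123 + 71 + 56 + 44) / 10 = 81.2000
σ̂ = s̄ / c₄ = 81.2000 / 0.7979 = 101.7671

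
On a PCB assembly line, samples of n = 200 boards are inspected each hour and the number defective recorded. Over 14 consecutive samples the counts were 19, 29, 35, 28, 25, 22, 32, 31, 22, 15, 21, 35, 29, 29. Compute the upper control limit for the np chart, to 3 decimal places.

40.972

p̄ = Σdᵢ / (k·n) = 372 / (14 × 200) = 0.13286
UCL = np̄ + 3·√(np̄(1−p̄)) = 26.5714 + 3 × √(26.5714×0.86714) = 26.5714 + 3 × 4.8001 = 40.9718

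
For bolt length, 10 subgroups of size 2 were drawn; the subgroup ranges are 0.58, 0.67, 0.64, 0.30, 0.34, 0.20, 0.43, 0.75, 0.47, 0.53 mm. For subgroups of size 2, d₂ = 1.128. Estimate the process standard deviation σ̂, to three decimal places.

0.435

R̄ = (0.58 + 0.67 + 0.64 + 0.30 + 0.34 + 0.20 + 0.43 + 0.75 + 0.47 + 0.53) / 10 = 0.4910
σ̂ = R̄ / d₂ = 0.4910 / 1.128 = 0.4353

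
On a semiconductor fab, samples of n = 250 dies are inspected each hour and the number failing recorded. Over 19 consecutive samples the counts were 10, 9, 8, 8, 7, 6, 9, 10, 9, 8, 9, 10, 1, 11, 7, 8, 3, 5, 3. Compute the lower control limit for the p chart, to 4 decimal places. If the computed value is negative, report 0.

p̄ = Σdᵢ / (k·n) = 141 / (19 × 250) = 0.02968
LCL = p̄ − 3·√(p̄(1−p̄)/n) = 0.02968 − 3 × 0.01073 = -0.00252 → 0 (negative, so LCL = 0)

0.0000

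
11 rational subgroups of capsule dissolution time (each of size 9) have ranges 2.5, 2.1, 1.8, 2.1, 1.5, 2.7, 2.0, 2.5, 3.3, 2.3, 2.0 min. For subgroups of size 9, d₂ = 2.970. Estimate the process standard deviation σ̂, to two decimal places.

R̄ = (2.5 + 2.1 + 1.8 + 2.1 + 1.5 + 2.7 + 2.0 + 2.5 + 3.3 + 2.3 + 2.0) / 11 = 2.2545
σ̂ = R̄ / d₂ = 2.2545 / 2.970 = 0.7591

0.76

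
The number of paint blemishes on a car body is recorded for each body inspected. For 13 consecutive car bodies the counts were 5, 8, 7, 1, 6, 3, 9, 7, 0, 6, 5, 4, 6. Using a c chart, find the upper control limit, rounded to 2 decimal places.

c̄ = (5 + 8 + 7 + 1 + 6 + 3 + 9 + 7 + 0 + 6 + 5 + 4 + 6) / 13 = 67 / 13 = 5.1538
UCL = c̄ + 3√c̄ = 5.1538 + 3 × √5.1538 = 5.1538 + 3 × 2.2702 = 11.9645

11.96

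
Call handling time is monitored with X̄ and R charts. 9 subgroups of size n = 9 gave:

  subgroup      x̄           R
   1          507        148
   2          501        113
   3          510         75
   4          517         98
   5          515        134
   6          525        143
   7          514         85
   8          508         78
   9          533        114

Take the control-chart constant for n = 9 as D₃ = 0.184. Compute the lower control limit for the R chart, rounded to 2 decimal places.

20.20

R̄ = (148 + 113 + 75 + 98 + 134 + 143 + 85 + 78 + 114) / 9 = 988.0000 / 9 = 109.7778
LCL_R = D₃·R̄ = 0.184 × 109.7778 = 20.1991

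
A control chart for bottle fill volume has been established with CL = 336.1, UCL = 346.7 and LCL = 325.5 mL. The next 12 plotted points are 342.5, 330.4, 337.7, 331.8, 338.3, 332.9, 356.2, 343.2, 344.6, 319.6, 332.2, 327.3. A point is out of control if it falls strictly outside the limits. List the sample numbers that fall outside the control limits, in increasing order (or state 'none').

7, 10

Compare each point to [325.5, 346.7]: sample 7 = 356.2 > UCL; sample 10 = 319.6 < LCL.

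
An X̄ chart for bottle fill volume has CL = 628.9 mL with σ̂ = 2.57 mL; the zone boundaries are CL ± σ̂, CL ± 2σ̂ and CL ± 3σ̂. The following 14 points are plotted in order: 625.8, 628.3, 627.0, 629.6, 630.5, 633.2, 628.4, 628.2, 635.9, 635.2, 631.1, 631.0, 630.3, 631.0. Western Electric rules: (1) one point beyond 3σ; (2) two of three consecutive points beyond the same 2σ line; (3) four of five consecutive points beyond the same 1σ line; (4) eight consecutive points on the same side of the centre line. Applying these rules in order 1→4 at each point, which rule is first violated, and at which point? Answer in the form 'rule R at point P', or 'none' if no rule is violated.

Zone of each point (C = within 1σ̂, B = 1σ̂–2σ̂, A = 2σ̂–3σ̂, * = beyond 3σ̂; sign = side of CL): 1:-B, 2:-C, 3:-C, 4:+C, 5:+C, 6:+B, 7:-C, 8:-C, 9:+A, 10:+A, 11:+C, 12:+C, 13:+C, 14:+C
Rule 2 (two of three consecutive points beyond the same 2σ limit) is satisfied at point 10.

rule 2 at point 10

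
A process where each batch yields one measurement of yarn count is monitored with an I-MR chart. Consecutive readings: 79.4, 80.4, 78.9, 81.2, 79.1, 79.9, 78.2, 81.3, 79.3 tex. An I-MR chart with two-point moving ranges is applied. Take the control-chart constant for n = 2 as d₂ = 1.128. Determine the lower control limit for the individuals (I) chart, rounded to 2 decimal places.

74.92

X̄ = (79.4 + 80.4 + 78.9 + 81.2 + 79.1 + 79.9 + 78.2 + 81.3 + 79.3) / 9 = 79.7444
Moving ranges: 1.0, 1.5, 2.3, 2.1, 0.8, 1.7, 3.1, 2.0; M̄R̄ = 14.5000 / 8 = 1.8125
LCL = X̄ − 3·M̄R̄/d₂ = 79.7444 − 3 × 1.8125 / 1.128 = 74.9240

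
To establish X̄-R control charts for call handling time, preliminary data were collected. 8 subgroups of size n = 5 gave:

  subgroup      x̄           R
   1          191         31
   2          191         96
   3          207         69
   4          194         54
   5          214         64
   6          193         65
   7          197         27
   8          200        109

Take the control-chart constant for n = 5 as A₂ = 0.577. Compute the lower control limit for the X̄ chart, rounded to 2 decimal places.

161.23

X̄̄ = (191 + 191 + 207 + 194 + 214 + 193 + 197 + 200) / 8 = 1587.0000 / 8 = 198.3750
R̄ = (31 + 96 + 69 + 54 + 64 + 65 + 27 + 109) / 8 = 515.0000 / 8 = 64.3750
LCL = X̄̄ − A₂·R̄ = 198.3750 − 0.577 × 64.3750 = 161.2306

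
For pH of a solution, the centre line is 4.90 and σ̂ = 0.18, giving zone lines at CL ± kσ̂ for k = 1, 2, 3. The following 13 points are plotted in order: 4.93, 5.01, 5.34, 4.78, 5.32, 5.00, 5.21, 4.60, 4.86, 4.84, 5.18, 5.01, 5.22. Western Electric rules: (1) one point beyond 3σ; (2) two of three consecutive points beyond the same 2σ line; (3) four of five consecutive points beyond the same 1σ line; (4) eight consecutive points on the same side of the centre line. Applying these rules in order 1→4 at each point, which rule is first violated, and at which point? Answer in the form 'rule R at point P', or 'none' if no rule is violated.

Zone of each point (C = within 1σ̂, B = 1σ̂–2σ̂, A = 2σ̂–3σ̂, * = beyond 3σ̂; sign = side of CL): 1:+C, 2:+C, 3:+A, 4:-C, 5:+A, 6:+C, 7:+B, 8:-B, 9:-C, 10:-C, 11:+B, 12:+C, 13:+B
Rule 2 (two of three consecutive points beyond the same 2σ limit) is satisfied at point 5.

rule 2 at point 5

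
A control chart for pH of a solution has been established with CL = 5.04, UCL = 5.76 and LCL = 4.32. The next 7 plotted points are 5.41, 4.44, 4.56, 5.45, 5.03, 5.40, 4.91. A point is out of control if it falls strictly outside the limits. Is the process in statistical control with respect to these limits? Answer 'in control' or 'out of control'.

in control

All 7 points lie within [4.32, 5.76].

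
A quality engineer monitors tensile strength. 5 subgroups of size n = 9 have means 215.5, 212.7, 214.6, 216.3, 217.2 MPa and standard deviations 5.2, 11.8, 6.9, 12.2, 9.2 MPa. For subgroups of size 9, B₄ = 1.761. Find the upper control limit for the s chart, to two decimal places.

15.95

s̄ = (5.2 + 11.8 + 6.9 + 12.2 + 9.2) / 5 = 9.0600
UCL_s = B₄·s̄ = 1.761 × 9.0600 = 15.9547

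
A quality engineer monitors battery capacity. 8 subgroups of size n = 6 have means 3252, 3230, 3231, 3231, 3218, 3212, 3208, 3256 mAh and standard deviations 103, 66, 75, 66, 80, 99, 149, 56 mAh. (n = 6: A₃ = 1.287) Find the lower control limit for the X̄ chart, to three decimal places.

3118.103

X̄̄ = (3252 + 3230 + 3231 + 3231 + 3218 + 3212 + 3208 + 3256) / 8 = 3229.7500
s̄ = (103 + 66 + 75 + 66 + 80 + 99 + 149 + 56) / 8 = 86.7500
LCL = X̄̄ − A₃·s̄ = 3229.7500 − 1.287 × 86.7500 = 3118.1028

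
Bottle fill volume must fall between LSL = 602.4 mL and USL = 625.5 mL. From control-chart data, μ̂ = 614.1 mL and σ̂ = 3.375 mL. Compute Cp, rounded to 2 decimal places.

Cp = (USL − LSL) / (6σ̂) = (625.5 − 602.4) / (6 × 3.375) = 23.1000 / 20.2500 = 1.1407

1.14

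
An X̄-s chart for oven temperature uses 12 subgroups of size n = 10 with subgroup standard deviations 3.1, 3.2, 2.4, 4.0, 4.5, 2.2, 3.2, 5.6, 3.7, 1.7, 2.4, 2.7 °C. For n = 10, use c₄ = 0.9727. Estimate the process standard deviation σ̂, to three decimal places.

s̄ = (3.1 + 3.2 + 2.4 + 4.0 + 4.5 + 2.2 + 3.2 + 5.6 + 3.7 + 1.7 + 2.4 + 2.7) / 12 = 3.2250
σ̂ = s̄ / c₄ = 3.2250 / 0.9727 = 3.3155

3.316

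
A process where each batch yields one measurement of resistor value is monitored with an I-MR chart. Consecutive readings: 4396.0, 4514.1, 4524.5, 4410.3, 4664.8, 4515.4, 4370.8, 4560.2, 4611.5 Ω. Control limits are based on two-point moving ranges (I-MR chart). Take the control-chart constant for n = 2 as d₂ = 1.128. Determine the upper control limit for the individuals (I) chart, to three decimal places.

4850.563

X̄ = (4396.0 + 4514.1 + 4524.5 + 4410.3 + 4664.8 + 4515.4 + 4370.8 + 4560.2 + 4611.5) / 9 = 4507.5111
Moving ranges: 118.1, 10.4, 114.2, 254.5, 149.4, 144.6, 189.4, 51.3; M̄R̄ = 1031.9000 / 8 = 128.9875
UCL = X̄ + 3·M̄R̄/d₂ = 4507.5111 + 3 × 128.9875 / 1.128 = 4850.5630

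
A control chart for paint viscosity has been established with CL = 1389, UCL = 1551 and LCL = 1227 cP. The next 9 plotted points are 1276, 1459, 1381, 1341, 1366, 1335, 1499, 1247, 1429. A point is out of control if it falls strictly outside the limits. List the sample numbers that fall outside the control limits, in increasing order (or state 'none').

none

All 9 points lie within [1227, 1551].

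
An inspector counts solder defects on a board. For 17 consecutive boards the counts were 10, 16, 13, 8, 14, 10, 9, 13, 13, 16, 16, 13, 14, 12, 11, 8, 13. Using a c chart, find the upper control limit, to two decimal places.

22.81

c̄ = (10 + 16 + 13 + 8 + 14 + 10 + 9 + 13 + 13 + 16 + 16 + 13 + 14 + 12 + 11 + 8 + 13) / 17 = 209 / 17 = 12.2941
UCL = c̄ + 3√c̄ = 12.2941 + 3 × √12.2941 = 12.2941 + 3 × 3.5063 = 22.8130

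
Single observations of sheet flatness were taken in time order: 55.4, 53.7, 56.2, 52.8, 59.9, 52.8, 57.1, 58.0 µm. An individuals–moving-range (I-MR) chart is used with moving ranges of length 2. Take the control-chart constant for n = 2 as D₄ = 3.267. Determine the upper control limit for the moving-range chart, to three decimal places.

Moving ranges: 1.7, 2.5, 3.4, 7.1, 7.1, 4.3, 0.9; M̄R̄ = 27.0000 / 7 = 3.8571
UCL_MR = D₄·M̄R̄ = 3.267 × 3.8571 = 12.6013

12.601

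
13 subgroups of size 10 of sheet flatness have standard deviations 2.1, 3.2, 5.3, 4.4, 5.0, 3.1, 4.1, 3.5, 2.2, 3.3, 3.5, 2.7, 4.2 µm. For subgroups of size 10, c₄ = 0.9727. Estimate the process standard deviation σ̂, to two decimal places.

s̄ = (2.1 + 3.2 + 5.3 + 4.4 + 5.0 + 3.1 + 4.1 + 3.5 + 2.2 + 3.3 + 3.5 + 2.7 + 4.2) / 13 = 3.5846
σ̂ = s̄ / c₄ = 3.5846 / 0.9727 = 3.6852

3.69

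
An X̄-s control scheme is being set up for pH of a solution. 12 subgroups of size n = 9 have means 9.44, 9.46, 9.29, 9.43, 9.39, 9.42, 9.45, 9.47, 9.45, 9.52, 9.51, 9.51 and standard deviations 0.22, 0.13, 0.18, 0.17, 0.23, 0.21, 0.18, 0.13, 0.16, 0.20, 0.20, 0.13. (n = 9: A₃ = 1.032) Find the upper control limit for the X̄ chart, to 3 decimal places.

X̄̄ = (9.44 + 9.46 + 9.29 + 9.43 + 9.39 + 9.42 + 9.45 + 9.47 + 9.45 + 9.52 + 9.51 + 9.51) / 12 = 9.4450
s̄ = (0.22 + 0.13 + 0.18 + 0.17 + 0.23 + 0.21 + 0.18 + 0.13 + 0.16 + 0.20 + 0.20 + 0.13) / 12 = 0.1783
UCL = X̄̄ + A₃·s̄ = 9.4450 + 1.032 × 0.1783 = 9.6290

9.629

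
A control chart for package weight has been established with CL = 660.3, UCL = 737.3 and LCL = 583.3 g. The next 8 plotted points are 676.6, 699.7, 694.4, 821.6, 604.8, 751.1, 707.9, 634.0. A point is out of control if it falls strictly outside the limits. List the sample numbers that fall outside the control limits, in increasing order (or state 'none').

4, 6

Compare each point to [583.3, 737.3]: sample 4 = 821.6 > UCL; sample 6 = 751.1 > UCL.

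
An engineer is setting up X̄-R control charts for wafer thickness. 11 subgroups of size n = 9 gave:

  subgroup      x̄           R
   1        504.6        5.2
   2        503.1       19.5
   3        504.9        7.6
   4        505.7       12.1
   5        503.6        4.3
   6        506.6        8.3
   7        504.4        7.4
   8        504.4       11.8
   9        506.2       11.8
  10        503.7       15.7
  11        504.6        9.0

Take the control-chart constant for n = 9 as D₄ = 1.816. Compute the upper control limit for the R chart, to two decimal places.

R̄ = (5.2 + 19.5 + 7.6 + 12.1 + 4.3 + 8.3 + 7.4 + 11.8 + 11.8 + 15.7 + 9.0) / 11 = 112.7000 / 11 = 10.2455
UCL_R = D₄·R̄ = 1.816 × 10.2455 = 18.6057

18.61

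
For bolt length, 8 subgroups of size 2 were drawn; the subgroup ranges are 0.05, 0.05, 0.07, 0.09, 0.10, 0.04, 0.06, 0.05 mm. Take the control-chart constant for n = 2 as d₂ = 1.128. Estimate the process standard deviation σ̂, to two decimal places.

0.06

R̄ = (0.05 + 0.05 + 0.07 + 0.09 + 0.10 + 0.04 + 0.06 + 0.05) / 8 = 0.0638
σ̂ = R̄ / d₂ = 0.0638 / 1.128 = 0.0565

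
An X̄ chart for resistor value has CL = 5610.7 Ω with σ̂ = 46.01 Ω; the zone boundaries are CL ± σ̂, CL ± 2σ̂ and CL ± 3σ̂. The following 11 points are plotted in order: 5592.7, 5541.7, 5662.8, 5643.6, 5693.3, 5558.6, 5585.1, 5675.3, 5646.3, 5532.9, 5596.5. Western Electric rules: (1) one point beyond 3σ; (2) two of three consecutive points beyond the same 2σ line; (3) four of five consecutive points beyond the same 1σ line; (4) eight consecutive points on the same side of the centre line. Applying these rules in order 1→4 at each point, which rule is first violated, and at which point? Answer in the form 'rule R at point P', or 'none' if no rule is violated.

Zone of each point (C = within 1σ̂, B = 1σ̂–2σ̂, A = 2σ̂–3σ̂, * = beyond 3σ̂; sign = side of CL): 1:-C, 2:-B, 3:+B, 4:+C, 5:+B, 6:-B, 7:-C, 8:+B, 9:+C, 10:-B, 11:-C
No rule fires across all 11 points.

none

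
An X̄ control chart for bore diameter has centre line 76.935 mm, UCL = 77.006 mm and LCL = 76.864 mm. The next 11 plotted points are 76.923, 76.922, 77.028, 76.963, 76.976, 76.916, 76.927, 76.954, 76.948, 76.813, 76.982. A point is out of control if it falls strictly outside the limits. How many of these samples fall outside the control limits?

Compare each point to [76.864, 77.006]: sample 3 = 77.028 > UCL; sample 10 = 76.813 < LCL.

2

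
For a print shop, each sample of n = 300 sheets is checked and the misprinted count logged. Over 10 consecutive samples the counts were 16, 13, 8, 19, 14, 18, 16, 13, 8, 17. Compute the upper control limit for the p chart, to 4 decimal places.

p̄ = Σdᵢ / (k·n) = 142 / (10 × 300) = 0.04733
UCL = p̄ + 3·√(p̄(1−p̄)/n) = 0.04733 + 3 × √(0.04733×0.95267/300) = 0.04733 + 3 × 0.01226 = 0.08411

0.0841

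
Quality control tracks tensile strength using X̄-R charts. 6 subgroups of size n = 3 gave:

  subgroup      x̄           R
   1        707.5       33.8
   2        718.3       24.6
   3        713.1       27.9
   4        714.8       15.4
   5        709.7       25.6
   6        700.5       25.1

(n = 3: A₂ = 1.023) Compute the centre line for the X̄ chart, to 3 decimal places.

X̄̄ = (707.5 + 718.3 + 713.1 + 714.8 + 709.7 + 700.5) / 6 = 4263.9000 / 6 = 710.6500
CL = X̄̄ = 710.6500

710.650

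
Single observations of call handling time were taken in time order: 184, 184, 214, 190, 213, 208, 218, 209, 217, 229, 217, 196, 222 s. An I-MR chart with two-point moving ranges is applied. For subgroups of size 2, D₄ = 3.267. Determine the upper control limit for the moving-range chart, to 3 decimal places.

49.005

Moving ranges: 0, 30, 24, 23, 5, 10, 9, 8, 12, 12, 21, 26; M̄R̄ = 180.0000 / 12 = 15.0000
UCL_MR = D₄·M̄R̄ = 3.267 × 15.0000 = 49.0050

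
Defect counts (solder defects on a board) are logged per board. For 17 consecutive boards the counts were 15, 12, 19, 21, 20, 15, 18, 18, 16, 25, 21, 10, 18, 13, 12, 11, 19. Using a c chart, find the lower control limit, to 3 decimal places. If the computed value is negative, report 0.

c̄ = (15 + 12 + 19 + 21 + 20 + 15 + 18 + 18 + 16 + 25 + 21 + 10 + 18 + 13 + 12 + 11 + 19) / 17 = 283 / 17 = 16.6471
LCL = c̄ − 3√c̄ = 16.6471 − 3 × 4.0801 = 4.4068

4.407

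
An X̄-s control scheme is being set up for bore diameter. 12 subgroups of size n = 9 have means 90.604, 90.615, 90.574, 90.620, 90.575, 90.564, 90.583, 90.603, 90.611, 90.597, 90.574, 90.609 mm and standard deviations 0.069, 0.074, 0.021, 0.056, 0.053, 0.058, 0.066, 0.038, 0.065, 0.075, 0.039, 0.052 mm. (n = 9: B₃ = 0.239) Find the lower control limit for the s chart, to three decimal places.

0.013

s̄ = (0.069 + 0.074 + 0.021 + 0.056 + 0.053 + 0.058 + 0.066 + 0.038 + 0.065 + 0.075 + 0.039 + 0.052) / 12 = 0.0555
LCL_s = B₃·s̄ = 0.239 × 0.0555 = 0.0133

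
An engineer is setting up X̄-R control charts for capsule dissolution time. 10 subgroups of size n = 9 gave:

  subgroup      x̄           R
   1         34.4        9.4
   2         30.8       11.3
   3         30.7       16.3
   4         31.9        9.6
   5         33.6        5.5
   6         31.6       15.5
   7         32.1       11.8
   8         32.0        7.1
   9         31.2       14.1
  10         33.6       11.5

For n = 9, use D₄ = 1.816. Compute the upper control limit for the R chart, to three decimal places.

20.357

R̄ = (9.4 + 11.3 + 16.3 + 9.6 + 5.5 + 15.5 + 11.8 + 7.1 + 14.1 + 11.5) / 10 = 112.1000 / 10 = 11.2100
UCL_R = D₄·R̄ = 1.816 × 11.2100 = 20.3574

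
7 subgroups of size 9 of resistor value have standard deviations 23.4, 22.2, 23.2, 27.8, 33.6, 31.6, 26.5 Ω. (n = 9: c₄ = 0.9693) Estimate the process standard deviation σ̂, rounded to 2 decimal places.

s̄ = (23.4 + 22.2 + 23.2 + 27.8 + 33.6 + 31.6 + 26.5) / 7 = 26.9000
σ̂ = s̄ / c₄ = 26.9000 / 0.9693 = 27.7520

27.75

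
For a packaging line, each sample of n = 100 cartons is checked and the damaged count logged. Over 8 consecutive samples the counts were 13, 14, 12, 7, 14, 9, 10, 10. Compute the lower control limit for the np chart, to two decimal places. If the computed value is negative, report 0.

p̄ = Σdᵢ / (k·n) = 89 / (8 × 100) = 0.11125
LCL = np̄ − 3·√(np̄(1−p̄)) = 11.1250 − 3 × 3.1444 = 1.6918

1.69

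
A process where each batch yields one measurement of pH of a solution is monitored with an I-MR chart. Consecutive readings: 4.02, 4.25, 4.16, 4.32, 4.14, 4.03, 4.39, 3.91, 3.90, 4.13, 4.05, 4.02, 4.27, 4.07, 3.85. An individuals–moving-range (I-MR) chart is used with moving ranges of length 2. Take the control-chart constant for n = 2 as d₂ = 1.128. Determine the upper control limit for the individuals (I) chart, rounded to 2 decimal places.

X̄ = (4.02 + 4.25 + 4.16 + 4.32 + 4.14 + 4.03 + 4.39 + 3.91 + 3.90 + 4.13 + 4.05 + 4.02 + 4.27 + 4.07 + 3.85) / 15 = 4.1007
Moving ranges: 0.23, 0.09, 0.16, 0.18, 0.11, 0.36, 0.48, 0.01, 0.23, 0.08, 0.03, 0.25, 0.20, 0.22; M̄R̄ = 2.6300 / 14 = 0.1879
UCL = X̄ + 3·M̄R̄/d₂ = 4.1007 + 3 × 0.1879 / 1.128 = 4.6003

4.60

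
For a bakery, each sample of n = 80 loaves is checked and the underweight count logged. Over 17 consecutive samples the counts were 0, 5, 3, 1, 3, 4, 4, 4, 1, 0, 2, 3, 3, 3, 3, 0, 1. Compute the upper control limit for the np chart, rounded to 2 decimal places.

6.89

p̄ = Σdᵢ / (k·n) = 40 / (17 × 80) = 0.02941
UCL = np̄ + 3·√(np̄(1−p̄)) = 2.3529 + 3 × √(2.3529×0.97059) = 2.3529 + 3 × 1.5112 = 6.8866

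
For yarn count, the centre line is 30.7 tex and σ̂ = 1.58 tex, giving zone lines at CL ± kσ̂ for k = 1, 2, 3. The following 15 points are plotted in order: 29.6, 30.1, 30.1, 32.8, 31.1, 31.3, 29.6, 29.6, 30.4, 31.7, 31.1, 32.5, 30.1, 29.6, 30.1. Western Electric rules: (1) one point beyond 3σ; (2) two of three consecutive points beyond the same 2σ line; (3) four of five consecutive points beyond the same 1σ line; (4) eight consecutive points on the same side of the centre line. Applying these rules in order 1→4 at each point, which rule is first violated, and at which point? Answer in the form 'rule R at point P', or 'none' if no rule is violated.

none

Zone of each point (C = within 1σ̂, B = 1σ̂–2σ̂, A = 2σ̂–3σ̂, * = beyond 3σ̂; sign = side of CL): 1:-C, 2:-C, 3:-C, 4:+B, 5:+C, 6:+C, 7:-C, 8:-C, 9:-C, 10:+C, 11:+C, 12:+B, 13:-C, 14:-C, 15:-C
No rule fires across all 15 points.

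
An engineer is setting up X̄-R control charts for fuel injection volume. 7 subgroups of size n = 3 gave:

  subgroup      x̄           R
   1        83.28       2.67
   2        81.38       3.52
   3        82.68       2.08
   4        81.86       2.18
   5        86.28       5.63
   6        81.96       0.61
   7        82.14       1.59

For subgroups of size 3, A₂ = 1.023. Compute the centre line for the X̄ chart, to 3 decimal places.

82.797

X̄̄ = (83.28 + 81.38 + 82.68 + 81.86 + 86.28 + 81.96 + 82.14) / 7 = 579.5800 / 7 = 82.7971
CL = X̄̄ = 82.7971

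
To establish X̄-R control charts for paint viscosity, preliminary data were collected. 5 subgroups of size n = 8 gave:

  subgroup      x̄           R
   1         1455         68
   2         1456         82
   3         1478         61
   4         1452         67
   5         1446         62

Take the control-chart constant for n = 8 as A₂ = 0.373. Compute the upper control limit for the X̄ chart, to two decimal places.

X̄̄ = (1455 + 1456 + 1478 + 1452 + 1446) / 5 = 7287.0000 / 5 = 1457.4000
R̄ = (68 + 82 + 61 + 67 + 62) / 5 = 340.0000 / 5 = 68.0000
UCL = X̄̄ + A₂·R̄ = 1457.4000 + 0.373 × 68.0000 = 1482.7640

1482.76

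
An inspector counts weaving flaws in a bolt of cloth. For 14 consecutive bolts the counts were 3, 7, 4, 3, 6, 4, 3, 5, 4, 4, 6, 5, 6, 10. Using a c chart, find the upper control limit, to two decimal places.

c̄ = (3 + 7 + 4 + 3 + 6 + 4 + 3 + 5 + 4 + 4 + 6 + 5 + 6 + 10) / 14 = 70 / 14 = 5.0000
UCL = c̄ + 3√c̄ = 5.0000 + 3 × √5.0000 = 5.0000 + 3 × 2.2361 = 11.7082

11.71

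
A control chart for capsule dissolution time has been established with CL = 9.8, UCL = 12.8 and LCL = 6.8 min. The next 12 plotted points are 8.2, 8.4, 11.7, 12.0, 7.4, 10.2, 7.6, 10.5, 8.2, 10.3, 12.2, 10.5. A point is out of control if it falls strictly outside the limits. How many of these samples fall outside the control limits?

0

All 12 points lie within [6.8, 12.8].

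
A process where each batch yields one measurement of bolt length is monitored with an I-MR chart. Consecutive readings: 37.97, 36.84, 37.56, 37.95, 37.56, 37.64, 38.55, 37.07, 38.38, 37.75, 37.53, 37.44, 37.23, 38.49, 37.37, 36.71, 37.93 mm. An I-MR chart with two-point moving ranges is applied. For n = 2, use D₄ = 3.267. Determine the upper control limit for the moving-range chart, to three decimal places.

Moving ranges: 1.13, 0.72, 0.39, 0.39, 0.08, 0.91, 1.48, 1.31, 0.63, 0.22, 0.09, 0.21, 1.26, 1.12, 0.66, 1.22; M̄R̄ = 11.8200 / 16 = 0.7388
UCL_MR = D₄·M̄R̄ = 3.267 × 0.7388 = 2.4135

2.413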